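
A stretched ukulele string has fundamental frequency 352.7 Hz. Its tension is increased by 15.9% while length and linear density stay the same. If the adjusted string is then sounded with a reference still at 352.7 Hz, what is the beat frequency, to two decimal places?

For a string, f ∝ √T, so the new frequency is 352.7·√1.159 = 379.7058 Hz.
f_beat = |379.7058 − 352.7| = 27.01 Hz.

27.01 Hz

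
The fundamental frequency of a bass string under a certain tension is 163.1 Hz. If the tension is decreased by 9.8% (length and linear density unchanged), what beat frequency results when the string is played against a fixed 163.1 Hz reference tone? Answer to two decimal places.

8.20 Hz

For a string, f ∝ √T, so the new frequency is 163.1·√0.902 = 154.9021 Hz.
f_beat = |154.9021 − 163.1| = 8.20 Hz.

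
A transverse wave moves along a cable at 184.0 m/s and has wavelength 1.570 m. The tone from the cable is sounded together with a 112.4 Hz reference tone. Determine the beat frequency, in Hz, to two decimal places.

Source frequency f = v/λ = 184.0/1.570 = 117.1975 Hz.
f_beat = |117.1975 − 112.4| = 4.80 Hz.

4.80 Hz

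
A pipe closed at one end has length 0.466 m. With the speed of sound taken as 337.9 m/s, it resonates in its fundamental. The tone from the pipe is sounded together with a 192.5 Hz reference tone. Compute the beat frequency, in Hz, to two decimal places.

Closed pipe (odd harmonics): f_n = n·v/(4L) = 1·337.9/(4·0.466) = 181.2768 Hz.
f_beat = |181.2768 − 192.5| = 11.22 Hz.

11.22 Hz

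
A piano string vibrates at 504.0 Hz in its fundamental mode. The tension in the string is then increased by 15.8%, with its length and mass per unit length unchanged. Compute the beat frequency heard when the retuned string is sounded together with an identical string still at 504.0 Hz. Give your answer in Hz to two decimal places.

For a string, f ∝ √T, so the new frequency is 504.0·√1.158 = 542.3565 Hz.
f_beat = |542.3565 − 504.0| = 38.36 Hz.

38.36 Hz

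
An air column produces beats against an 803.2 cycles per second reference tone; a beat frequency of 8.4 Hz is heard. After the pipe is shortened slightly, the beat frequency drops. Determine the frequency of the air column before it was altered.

|f − 803.2| = 8.4, so the air column was at either 794.8 Hz or 811.6 Hz.
A shorter pipe has a higher fundamental; the adjustment raises the air column's frequency.
The beat rate fell, so the adjustment moved the air column toward 803.2 Hz — it must have started below the reference.

794.8 Hz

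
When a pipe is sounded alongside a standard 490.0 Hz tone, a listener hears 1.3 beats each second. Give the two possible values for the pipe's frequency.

|f − 490.0| = 1.3, so f = 490.0 ± 1.3.

488.7 Hz or 491.3 Hz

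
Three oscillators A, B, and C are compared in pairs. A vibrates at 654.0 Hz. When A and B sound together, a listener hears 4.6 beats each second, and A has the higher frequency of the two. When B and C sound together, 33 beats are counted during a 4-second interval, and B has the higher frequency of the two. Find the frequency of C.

B is below A, so f_B = 654.0 − 4.6 = 649.4 Hz.
B–C: Beat frequency = 33/4 = 8.25 Hz.
C is below B, so f_C = 649.4 − 8.25 = 641.15 Hz.

641.15 Hz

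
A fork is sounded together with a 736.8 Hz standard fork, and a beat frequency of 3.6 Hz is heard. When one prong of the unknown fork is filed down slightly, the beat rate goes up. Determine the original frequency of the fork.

|f − 736.8| = 3.6, so the fork was at either 733.2 Hz or 740.4 Hz.
Filing a prong removes mass and raises the fork's frequency; the adjustment raises the fork's frequency.
The beat rate rose, so the adjustment moved the fork further from 736.8 Hz — it was already above the reference.

740.4 Hz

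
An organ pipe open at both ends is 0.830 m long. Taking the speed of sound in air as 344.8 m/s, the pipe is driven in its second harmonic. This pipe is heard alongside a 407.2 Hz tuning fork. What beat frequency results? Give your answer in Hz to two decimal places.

Open pipe: f_n = n·v/(2L) = 2·344.8/(2·0.830) = 415.4217 Hz.
f_beat = |415.4217 − 407.2| = 8.22 Hz.

8.22 Hz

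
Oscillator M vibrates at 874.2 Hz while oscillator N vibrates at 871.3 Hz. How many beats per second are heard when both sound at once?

2.9 Hz

f_beat = |f₁ − f₂|.
|874.2 − 871.3| = 2.9 Hz.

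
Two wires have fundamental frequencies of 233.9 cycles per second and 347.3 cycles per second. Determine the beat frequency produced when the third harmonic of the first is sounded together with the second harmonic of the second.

7.1 Hz

Third harmonic of the first: 3·233.9 = 701.7 Hz.
Second harmonic of the second: 2·347.3 = 694.6 Hz.
f_beat = |701.7 − 694.6| = 7.1 Hz.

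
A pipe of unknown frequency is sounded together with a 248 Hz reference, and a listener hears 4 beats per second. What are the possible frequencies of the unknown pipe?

|f − 248| = 4, so f = 248 ± 4.

244 Hz or 252 Hz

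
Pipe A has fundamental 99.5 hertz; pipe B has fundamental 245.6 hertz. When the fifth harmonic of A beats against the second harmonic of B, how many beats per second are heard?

6.3 Hz

Fifth harmonic of the first: 5·99.5 = 497.5 Hz.
Second harmonic of the second: 2·245.6 = 491.2 Hz.
f_beat = |497.5 − 491.2| = 6.3 Hz.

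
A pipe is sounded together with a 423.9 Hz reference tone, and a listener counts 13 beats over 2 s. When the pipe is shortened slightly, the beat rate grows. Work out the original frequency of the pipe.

430.4 Hz

Beat frequency = 13/2 = 6.5 Hz.
|f − 423.9| = 6.5, so the pipe was at either 417.4 Hz or 430.4 Hz.
A shorter pipe has a higher fundamental; the adjustment raises the pipe's frequency.
The beat rate rose, so the adjustment moved the pipe further from 423.9 Hz — it was already above the reference.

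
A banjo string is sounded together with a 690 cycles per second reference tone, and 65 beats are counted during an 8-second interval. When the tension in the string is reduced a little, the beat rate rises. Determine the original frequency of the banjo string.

Beat frequency = 65/8 = 8.125 Hz.
|f − 690| = 8.125, so the banjo string was at either 681.875 Hz or 698.125 Hz.
Lower tension means lower frequency; the adjustment lowers the banjo string's frequency.
The beat rate rose, so the adjustment moved the banjo string further from 690 Hz — it was already below the reference.

681.875 Hz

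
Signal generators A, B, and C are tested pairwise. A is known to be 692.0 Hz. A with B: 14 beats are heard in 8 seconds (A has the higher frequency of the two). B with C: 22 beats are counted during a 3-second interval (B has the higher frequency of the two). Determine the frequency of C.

682.9167 Hz

A–B: Beat frequency = 14/8 = 1.75 Hz.
B is below A, so f_B = 692.0 − 1.75 = 690.25 Hz.
B–C: Beat frequency = 22/3 = 7.3333 Hz.
C is below B, so f_C = 690.25 − 7.3333 = 682.9167 Hz.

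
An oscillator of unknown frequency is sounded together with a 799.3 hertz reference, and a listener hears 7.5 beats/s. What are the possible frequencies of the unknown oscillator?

|f − 799.3| = 7.5, so f = 799.3 ± 7.5.

791.8 Hz or 806.8 Hz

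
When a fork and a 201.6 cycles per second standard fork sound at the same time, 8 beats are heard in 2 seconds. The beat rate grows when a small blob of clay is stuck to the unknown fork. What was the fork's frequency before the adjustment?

Beat frequency = 8/2 = 4 Hz.
|f − 201.6| = 4, so the fork was at either 197.6 Hz or 205.6 Hz.
Adding mass to a fork lowers its frequency; the adjustment lowers the fork's frequency.
The beat rate rose, so the adjustment moved the fork further from 201.6 Hz — it was already below the reference.

197.6 Hz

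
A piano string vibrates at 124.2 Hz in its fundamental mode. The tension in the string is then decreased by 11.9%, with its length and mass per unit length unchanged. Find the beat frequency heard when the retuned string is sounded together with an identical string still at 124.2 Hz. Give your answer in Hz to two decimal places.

7.62 Hz

For a string, f ∝ √T, so the new frequency is 124.2·√0.881 = 116.5761 Hz.
f_beat = |116.5761 − 124.2| = 7.62 Hz.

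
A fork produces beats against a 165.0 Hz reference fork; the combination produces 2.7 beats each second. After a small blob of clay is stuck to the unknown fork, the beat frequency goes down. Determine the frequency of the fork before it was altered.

167.7 Hz

|f − 165.0| = 2.7, so the fork was at either 162.3 Hz or 167.7 Hz.
Adding mass to a fork lowers its frequency; the adjustment lowers the fork's frequency.
The beat rate fell, so the adjustment moved the fork toward 165.0 Hz — it must have started above the reference.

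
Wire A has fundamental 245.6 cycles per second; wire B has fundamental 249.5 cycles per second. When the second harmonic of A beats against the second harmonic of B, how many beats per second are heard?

Second harmonic of the first: 2·245.6 = 491.2 Hz.
Second harmonic of the second: 2·249.5 = 499.0 Hz.
f_beat = |491.2 − 499.0| = 7.8 Hz.

7.8 Hz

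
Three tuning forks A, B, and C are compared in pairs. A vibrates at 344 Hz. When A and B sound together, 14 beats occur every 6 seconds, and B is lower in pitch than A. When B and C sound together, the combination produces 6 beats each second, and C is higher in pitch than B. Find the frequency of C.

A–B: Beat frequency = 14/6 = 2.3333 Hz.
B is below A, so f_B = 344 − 2.3333 = 341.6667 Hz.
C is above B, so f_C = 341.6667 + 6 = 347.6667 Hz.

347.6667 Hz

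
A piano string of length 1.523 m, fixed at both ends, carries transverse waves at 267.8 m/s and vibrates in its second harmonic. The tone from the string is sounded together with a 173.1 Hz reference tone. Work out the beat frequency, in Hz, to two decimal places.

2.74 Hz

For a string fixed at both ends, f_n = n·v/(2L) = 2·267.8/(2·1.523) = 175.8372 Hz.
f_beat = |175.8372 − 173.1| = 2.74 Hz.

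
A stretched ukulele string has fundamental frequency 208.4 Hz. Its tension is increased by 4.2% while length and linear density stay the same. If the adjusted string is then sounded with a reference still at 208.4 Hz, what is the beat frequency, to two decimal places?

For a string, f ∝ √T, so the new frequency is 208.4·√1.042 = 212.7314 Hz.
f_beat = |212.7314 − 208.4| = 4.33 Hz.

4.33 Hz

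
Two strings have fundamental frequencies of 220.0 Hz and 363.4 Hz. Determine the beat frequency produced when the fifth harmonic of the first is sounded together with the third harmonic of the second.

Fifth harmonic of the first: 5·220.0 = 1100.0 Hz.
Third harmonic of the second: 3·363.4 = 1090.2 Hz.
f_beat = |1100.0 − 1090.2| = 9.8 Hz.

9.8 Hz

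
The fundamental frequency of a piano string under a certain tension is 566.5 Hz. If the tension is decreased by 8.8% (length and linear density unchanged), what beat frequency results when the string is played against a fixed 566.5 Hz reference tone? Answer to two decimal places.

25.50 Hz

For a string, f ∝ √T, so the new frequency is 566.5·√0.912 = 541.0001 Hz.
f_beat = |541.0001 − 566.5| = 25.50 Hz.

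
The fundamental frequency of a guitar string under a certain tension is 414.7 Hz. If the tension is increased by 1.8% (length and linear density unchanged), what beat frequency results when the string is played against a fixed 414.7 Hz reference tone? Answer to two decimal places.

For a string, f ∝ √T, so the new frequency is 414.7·√1.018 = 418.4157 Hz.
f_beat = |418.4157 − 414.7| = 3.72 Hz.

3.72 Hz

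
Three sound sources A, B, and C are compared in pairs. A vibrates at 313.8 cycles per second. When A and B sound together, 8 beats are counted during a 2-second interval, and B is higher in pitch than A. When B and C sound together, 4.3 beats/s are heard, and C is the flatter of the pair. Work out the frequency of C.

A–B: Beat frequency = 8/2 = 4 Hz.
B is above A, so f_B = 313.8 + 4 = 317.8 Hz.
C is below B, so f_C = 317.8 − 4.3 = 313.5 Hz.

313.5 Hz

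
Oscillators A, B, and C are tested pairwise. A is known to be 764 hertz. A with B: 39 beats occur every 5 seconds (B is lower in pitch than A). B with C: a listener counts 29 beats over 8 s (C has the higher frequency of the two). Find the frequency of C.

A–B: Beat frequency = 39/5 = 7.8 Hz.
B is below A, so f_B = 764 − 7.8 = 756.2 Hz.
B–C: Beat frequency = 29/8 = 3.625 Hz.
C is above B, so f_C = 756.2 + 3.625 = 759.825 Hz.

759.825 Hz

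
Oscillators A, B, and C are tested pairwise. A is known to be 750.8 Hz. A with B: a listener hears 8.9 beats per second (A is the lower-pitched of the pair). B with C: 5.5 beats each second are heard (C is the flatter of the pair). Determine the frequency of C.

B is above A, so f_B = 750.8 + 8.9 = 759.7 Hz.
C is below B, so f_C = 759.7 − 5.5 = 754.2 Hz.

754.2 Hz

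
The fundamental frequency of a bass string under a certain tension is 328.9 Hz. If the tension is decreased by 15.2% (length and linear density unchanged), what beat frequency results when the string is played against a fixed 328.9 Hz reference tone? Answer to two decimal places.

For a string, f ∝ √T, so the new frequency is 328.9·√0.848 = 302.8739 Hz.
f_beat = |302.8739 − 328.9| = 26.03 Hz.

26.03 Hz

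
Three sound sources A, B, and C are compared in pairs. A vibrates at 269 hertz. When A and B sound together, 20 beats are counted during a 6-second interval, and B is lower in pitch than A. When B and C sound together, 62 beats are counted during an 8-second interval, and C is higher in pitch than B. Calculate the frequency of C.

A–B: Beat frequency = 20/6 = 3.3333 Hz.
B is below A, so f_B = 269 − 3.3333 = 265.6667 Hz.
B–C: Beat frequency = 62/8 = 7.75 Hz.
C is above B, so f_C = 265.6667 + 7.75 = 273.4167 Hz.

273.4167 Hz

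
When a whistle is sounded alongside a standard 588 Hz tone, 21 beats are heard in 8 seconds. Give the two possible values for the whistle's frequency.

585.375 Hz or 590.625 Hz

Beat frequency = 21/8 = 2.625 Hz.
|f − 588| = 2.625, so f = 588 ± 2.625.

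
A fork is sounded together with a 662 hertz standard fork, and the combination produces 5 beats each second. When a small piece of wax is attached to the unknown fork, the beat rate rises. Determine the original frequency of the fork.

657 Hz

|f − 662| = 5, so the fork was at either 657 Hz or 667 Hz.
Loading a fork with wax lowers its frequency; the adjustment lowers the fork's frequency.
The beat rate rose, so the adjustment moved the fork further from 662 Hz — it was already below the reference.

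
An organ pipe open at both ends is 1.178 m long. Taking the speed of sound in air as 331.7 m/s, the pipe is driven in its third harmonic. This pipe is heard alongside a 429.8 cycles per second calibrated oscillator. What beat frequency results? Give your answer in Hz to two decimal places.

7.43 Hz

Open pipe: f_n = n·v/(2L) = 3·331.7/(2·1.178) = 422.3684 Hz.
f_beat = |422.3684 − 429.8| = 7.43 Hz.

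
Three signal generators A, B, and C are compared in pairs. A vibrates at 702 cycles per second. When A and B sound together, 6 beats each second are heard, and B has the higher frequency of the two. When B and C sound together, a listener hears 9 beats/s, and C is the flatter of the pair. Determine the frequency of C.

699 Hz

B is above A, so f_B = 702 + 6 = 708 Hz.
C is below B, so f_C = 708 − 9 = 699 Hz.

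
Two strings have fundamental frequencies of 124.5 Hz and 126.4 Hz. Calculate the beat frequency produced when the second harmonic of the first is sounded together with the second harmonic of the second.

Second harmonic of the first: 2·124.5 = 249.0 Hz.
Second harmonic of the second: 2·126.4 = 252.8 Hz.
f_beat = |249.0 − 252.8| = 3.8 Hz.

3.8 Hz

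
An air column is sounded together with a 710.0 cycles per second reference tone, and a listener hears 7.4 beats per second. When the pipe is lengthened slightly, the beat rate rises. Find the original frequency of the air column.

|f − 710.0| = 7.4, so the air column was at either 702.6 Hz or 717.4 Hz.
A longer pipe has a lower fundamental; the adjustment lowers the air column's frequency.
The beat rate rose, so the adjustment moved the air column further from 710.0 Hz — it was already below the reference.

702.6 Hz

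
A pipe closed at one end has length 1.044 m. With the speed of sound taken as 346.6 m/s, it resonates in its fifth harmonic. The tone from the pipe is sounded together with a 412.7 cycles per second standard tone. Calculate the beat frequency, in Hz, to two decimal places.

2.29 Hz

Closed pipe (odd harmonics): f_n = n·v/(4L) = 5·346.6/(4·1.044) = 414.9904 Hz.
f_beat = |414.9904 − 412.7| = 2.29 Hz.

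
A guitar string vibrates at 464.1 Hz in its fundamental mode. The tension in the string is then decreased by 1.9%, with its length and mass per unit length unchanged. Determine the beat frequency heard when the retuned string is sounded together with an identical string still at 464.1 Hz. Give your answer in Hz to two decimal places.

For a string, f ∝ √T, so the new frequency is 464.1·√0.981 = 459.6699 Hz.
f_beat = |459.6699 − 464.1| = 4.43 Hz.

4.43 Hz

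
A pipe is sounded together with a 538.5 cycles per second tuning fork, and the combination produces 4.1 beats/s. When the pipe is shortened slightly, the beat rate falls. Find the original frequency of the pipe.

|f − 538.5| = 4.1, so the pipe was at either 534.4 Hz or 542.6 Hz.
A shorter pipe has a higher fundamental; the adjustment raises the pipe's frequency.
The beat rate fell, so the adjustment moved the pipe toward 538.5 Hz — it must have started below the reference.

534.4 Hz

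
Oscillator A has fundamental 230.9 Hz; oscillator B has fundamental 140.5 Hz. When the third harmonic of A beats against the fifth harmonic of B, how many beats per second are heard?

9.8 Hz

Third harmonic of the first: 3·230.9 = 692.7 Hz.
Fifth harmonic of the second: 5·140.5 = 702.5 Hz.
f_beat = |692.7 − 702.5| = 9.8 Hz.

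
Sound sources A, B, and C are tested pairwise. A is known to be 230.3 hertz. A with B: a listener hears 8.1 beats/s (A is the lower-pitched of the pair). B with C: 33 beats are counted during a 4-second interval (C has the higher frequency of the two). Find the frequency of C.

B is above A, so f_B = 230.3 + 8.1 = 238.4 Hz.
B–C: Beat frequency = 33/4 = 8.25 Hz.
C is above B, so f_C = 238.4 + 8.25 = 246.65 Hz.

246.65 Hz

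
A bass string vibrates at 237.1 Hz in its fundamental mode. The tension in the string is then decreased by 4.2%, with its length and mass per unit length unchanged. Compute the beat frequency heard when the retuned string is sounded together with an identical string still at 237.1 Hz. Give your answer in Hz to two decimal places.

For a string, f ∝ √T, so the new frequency is 237.1·√0.958 = 232.0675 Hz.
f_beat = |232.0675 − 237.1| = 5.03 Hz.

5.03 Hz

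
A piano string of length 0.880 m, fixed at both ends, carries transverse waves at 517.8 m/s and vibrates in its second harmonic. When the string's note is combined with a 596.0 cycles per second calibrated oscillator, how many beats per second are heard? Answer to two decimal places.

For a string fixed at both ends, f_n = n·v/(2L) = 2·517.8/(2·0.880) = 588.4091 Hz.
f_beat = |588.4091 − 596.0| = 7.59 Hz.

7.59 Hz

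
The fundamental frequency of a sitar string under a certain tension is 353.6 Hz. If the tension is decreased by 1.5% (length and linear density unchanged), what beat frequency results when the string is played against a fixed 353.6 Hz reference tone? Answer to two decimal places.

2.66 Hz

For a string, f ∝ √T, so the new frequency is 353.6·√0.985 = 350.9380 Hz.
f_beat = |350.9380 − 353.6| = 2.66 Hz.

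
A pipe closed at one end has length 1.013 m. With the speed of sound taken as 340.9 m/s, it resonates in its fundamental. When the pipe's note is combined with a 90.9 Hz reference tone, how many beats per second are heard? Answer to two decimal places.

Closed pipe (odd harmonics): f_n = n·v/(4L) = 1·340.9/(4·1.013) = 84.1313 Hz.
f_beat = |84.1313 − 90.9| = 6.77 Hz.

6.77 Hz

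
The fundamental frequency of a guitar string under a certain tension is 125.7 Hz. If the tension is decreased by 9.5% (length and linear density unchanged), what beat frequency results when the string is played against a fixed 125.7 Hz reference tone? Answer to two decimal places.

For a string, f ∝ √T, so the new frequency is 125.7·√0.905 = 119.5803 Hz.
f_beat = |119.5803 − 125.7| = 6.12 Hz.

6.12 Hz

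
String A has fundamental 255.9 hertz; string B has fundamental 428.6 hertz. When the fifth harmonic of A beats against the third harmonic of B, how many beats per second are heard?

6.3 Hz

Fifth harmonic of the first: 5·255.9 = 1279.5 Hz.
Third harmonic of the second: 3·428.6 = 1285.8 Hz.
f_beat = |1279.5 − 1285.8| = 6.3 Hz.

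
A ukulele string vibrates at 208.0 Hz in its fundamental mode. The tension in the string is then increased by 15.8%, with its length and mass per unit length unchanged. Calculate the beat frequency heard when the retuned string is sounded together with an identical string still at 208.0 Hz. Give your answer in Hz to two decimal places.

For a string, f ∝ √T, so the new frequency is 208.0·√1.158 = 223.8296 Hz.
f_beat = |223.8296 − 208.0| = 15.83 Hz.

15.83 Hz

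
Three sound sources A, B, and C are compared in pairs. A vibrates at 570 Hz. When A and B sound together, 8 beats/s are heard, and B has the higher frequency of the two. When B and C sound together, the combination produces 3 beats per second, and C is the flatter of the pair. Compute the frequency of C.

B is above A, so f_B = 570 + 8 = 578 Hz.
C is below B, so f_C = 578 − 3 = 575 Hz.

575 Hz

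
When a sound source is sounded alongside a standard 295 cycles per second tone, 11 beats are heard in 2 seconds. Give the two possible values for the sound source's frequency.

Beat frequency = 11/2 = 5.5 Hz.
|f − 295| = 5.5, so f = 295 ± 5.5.

289.5 Hz or 300.5 Hz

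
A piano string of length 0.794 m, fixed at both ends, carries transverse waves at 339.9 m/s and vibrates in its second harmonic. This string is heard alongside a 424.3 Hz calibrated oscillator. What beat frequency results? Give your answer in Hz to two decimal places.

For a string fixed at both ends, f_n = n·v/(2L) = 2·339.9/(2·0.794) = 428.0856 Hz.
f_beat = |428.0856 − 424.3| = 3.79 Hz.

3.79 Hz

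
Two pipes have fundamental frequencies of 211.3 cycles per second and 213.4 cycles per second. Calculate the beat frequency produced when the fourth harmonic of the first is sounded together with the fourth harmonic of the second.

8.4 Hz

Fourth harmonic of the first: 4·211.3 = 845.2 Hz.
Fourth harmonic of the second: 4·213.4 = 853.6 Hz.
f_beat = |845.2 − 853.6| = 8.4 Hz.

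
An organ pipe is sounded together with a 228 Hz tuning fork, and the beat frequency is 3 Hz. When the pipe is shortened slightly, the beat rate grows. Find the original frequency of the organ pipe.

|f − 228| = 3, so the organ pipe was at either 225 Hz or 231 Hz.
A shorter pipe has a higher fundamental; the adjustment raises the organ pipe's frequency.
The beat rate rose, so the adjustment moved the organ pipe further from 228 Hz — it was already above the reference.

231 Hz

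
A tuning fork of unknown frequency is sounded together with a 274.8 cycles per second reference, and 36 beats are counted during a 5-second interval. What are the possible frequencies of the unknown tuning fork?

Beat frequency = 36/5 = 7.2 Hz.
|f − 274.8| = 7.2, so f = 274.8 ± 7.2.

267.6 Hz or 282 Hz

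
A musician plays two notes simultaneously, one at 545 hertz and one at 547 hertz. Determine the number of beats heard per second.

2 Hz

f_beat = |f₁ − f₂|.
|545 − 547| = 2 Hz.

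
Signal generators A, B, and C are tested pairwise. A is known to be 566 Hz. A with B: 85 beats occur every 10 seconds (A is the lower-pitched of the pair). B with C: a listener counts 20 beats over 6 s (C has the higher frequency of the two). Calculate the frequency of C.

577.8333 Hz

A–B: Beat frequency = 85/10 = 8.5 Hz.
B is above A, so f_B = 566 + 8.5 = 574.5 Hz.
B–C: Beat frequency = 20/6 = 3.3333 Hz.
C is above B, so f_C = 574.5 + 3.3333 = 577.8333 Hz.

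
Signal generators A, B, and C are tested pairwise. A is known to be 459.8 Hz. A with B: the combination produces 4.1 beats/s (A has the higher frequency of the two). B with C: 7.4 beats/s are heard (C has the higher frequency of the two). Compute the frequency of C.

B is below A, so f_B = 459.8 − 4.1 = 455.7 Hz.
C is above B, so f_C = 455.7 + 7.4 = 463.1 Hz.

463.1 Hz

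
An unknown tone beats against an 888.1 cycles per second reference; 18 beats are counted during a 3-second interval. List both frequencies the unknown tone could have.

882.1 Hz or 894.1 Hz

Beat frequency = 18/3 = 6 Hz.
|f − 888.1| = 6, so f = 888.1 ± 6.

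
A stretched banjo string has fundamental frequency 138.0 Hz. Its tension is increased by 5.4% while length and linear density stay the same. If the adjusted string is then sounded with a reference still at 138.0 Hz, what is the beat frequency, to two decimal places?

For a string, f ∝ √T, so the new frequency is 138.0·√1.054 = 141.6770 Hz.
f_beat = |141.6770 − 138.0| = 3.68 Hz.

3.68 Hz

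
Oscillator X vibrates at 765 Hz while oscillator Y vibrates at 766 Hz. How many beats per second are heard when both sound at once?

Beats arise from superposition of two nearby frequencies; the beat rate is |f₁ − f₂|.
|765 − 766| = 1 Hz.

1 Hz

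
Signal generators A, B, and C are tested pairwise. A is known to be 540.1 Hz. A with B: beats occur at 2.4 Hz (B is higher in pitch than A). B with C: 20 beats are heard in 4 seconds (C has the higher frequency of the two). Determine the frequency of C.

547.5 Hz

B is above A, so f_B = 540.1 + 2.4 = 542.5 Hz.
B–C: Beat frequency = 20/4 = 5 Hz.
C is above B, so f_C = 542.5 + 5 = 547.5 Hz.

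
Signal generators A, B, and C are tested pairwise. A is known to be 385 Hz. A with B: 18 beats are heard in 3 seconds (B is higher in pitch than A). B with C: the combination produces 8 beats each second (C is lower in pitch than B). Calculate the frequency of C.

383 Hz

A–B: Beat frequency = 18/3 = 6 Hz.
B is above A, so f_B = 385 + 6 = 391 Hz.
C is below B, so f_C = 391 − 8 = 383 Hz.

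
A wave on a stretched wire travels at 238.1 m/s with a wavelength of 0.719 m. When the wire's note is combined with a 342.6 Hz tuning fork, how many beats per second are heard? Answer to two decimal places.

Source frequency f = v/λ = 238.1/0.719 = 331.1544 Hz.
f_beat = |331.1544 − 342.6| = 11.45 Hz.

11.45 Hz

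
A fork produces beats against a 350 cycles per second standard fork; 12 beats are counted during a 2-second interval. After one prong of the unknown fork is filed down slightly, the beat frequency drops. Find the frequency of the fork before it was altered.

Beat frequency = 12/2 = 6 Hz.
|f − 350| = 6, so the fork was at either 344 Hz or 356 Hz.
Filing a prong removes mass and raises the fork's frequency; the adjustment raises the fork's frequency.
The beat rate fell, so the adjustment moved the fork toward 350 Hz — it must have started below the reference.

344 Hz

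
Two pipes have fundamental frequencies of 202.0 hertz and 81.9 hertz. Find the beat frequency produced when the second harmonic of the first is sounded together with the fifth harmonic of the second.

5.5 Hz

Second harmonic of the first: 2·202.0 = 404.0 Hz.
Fifth harmonic of the second: 5·81.9 = 409.5 Hz.
f_beat = |404.0 − 409.5| = 5.5 Hz.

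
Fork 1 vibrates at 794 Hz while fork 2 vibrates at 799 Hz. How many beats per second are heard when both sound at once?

f_beat = |f₁ − f₂|.
|794 − 799| = 5 Hz.

5 Hz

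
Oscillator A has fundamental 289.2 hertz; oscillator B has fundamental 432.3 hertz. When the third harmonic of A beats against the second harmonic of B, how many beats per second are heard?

3.0 Hz

Third harmonic of the first: 3·289.2 = 867.6 Hz.
Second harmonic of the second: 2·432.3 = 864.6 Hz.
f_beat = |867.6 − 864.6| = 3.0 Hz.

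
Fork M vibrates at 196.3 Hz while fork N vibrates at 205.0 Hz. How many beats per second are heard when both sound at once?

8.7 Hz

Beats arise from superposition of two nearby frequencies; the beat rate is |f₁ − f₂|.
|196.3 − 205.0| = 8.7 Hz.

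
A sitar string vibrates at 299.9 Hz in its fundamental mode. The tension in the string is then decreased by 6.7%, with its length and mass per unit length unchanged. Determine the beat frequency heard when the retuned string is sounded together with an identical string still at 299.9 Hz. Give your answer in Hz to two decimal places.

10.22 Hz

For a string, f ∝ √T, so the new frequency is 299.9·√0.933 = 289.6792 Hz.
f_beat = |289.6792 − 299.9| = 10.22 Hz.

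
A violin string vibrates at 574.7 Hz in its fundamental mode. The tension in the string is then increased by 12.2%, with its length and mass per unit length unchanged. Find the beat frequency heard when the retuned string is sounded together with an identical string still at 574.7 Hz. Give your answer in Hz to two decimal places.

For a string, f ∝ √T, so the new frequency is 574.7·√1.122 = 608.7481 Hz.
f_beat = |608.7481 − 574.7| = 34.05 Hz.

34.05 Hz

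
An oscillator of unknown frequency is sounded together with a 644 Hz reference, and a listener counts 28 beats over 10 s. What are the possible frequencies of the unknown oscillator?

Beat frequency = 28/10 = 2.8 Hz.
|f − 644| = 2.8, so f = 644 ± 2.8.

641.2 Hz or 646.8 Hz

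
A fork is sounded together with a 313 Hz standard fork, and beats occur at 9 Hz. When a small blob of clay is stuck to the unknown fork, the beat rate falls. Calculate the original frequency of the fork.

322 Hz

|f − 313| = 9, so the fork was at either 304 Hz or 322 Hz.
Adding mass to a fork lowers its frequency; the adjustment lowers the fork's frequency.
The beat rate fell, so the adjustment moved the fork toward 313 Hz — it must have started above the reference.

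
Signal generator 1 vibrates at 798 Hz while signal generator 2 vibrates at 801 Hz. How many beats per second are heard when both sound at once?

Beats arise from superposition of two nearby frequencies; the beat rate is |f₁ − f₂|.
|798 − 801| = 3 Hz.

3 Hz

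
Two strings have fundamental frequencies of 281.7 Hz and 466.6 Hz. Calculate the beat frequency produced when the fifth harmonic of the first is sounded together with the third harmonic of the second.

8.7 Hz

Fifth harmonic of the first: 5·281.7 = 1408.5 Hz.
Third harmonic of the second: 3·466.6 = 1399.8 Hz.
f_beat = |1408.5 − 1399.8| = 8.7 Hz.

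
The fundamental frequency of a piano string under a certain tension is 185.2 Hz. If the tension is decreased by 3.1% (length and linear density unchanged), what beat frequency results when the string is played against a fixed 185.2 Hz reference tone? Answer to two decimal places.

2.89 Hz

For a string, f ∝ √T, so the new frequency is 185.2·√0.969 = 182.3068 Hz.
f_beat = |182.3068 − 185.2| = 2.89 Hz.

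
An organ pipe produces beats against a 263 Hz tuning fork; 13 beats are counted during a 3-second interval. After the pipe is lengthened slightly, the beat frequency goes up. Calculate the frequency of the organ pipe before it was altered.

258.6667 Hz

Beat frequency = 13/3 = 4.3333 Hz.
|f − 263| = 4.3333, so the organ pipe was at either 258.6667 Hz or 267.3333 Hz.
A longer pipe has a lower fundamental; the adjustment lowers the organ pipe's frequency.
The beat rate rose, so the adjustment moved the organ pipe further from 263 Hz — it was already below the reference.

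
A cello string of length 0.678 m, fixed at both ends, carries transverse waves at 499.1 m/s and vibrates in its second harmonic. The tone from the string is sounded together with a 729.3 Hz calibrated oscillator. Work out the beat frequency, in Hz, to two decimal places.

For a string fixed at both ends, f_n = n·v/(2L) = 2·499.1/(2·0.678) = 736.1357 Hz.
f_beat = |736.1357 − 729.3| = 6.84 Hz.

6.84 Hz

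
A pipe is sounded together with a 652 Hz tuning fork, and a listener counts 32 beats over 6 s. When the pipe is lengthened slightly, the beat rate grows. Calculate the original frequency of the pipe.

646.6667 Hz

Beat frequency = 32/6 = 5.3333 Hz.
|f − 652| = 5.3333, so the pipe was at either 646.6667 Hz or 657.3333 Hz.
A longer pipe has a lower fundamental; the adjustment lowers the pipe's frequency.
The beat rate rose, so the adjustment moved the pipe further from 652 Hz — it was already below the reference.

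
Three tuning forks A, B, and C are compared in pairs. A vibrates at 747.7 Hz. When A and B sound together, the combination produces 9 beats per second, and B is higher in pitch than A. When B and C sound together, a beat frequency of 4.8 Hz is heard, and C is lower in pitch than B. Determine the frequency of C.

751.9 Hz

B is above A, so f_B = 747.7 + 9 = 756.7 Hz.
C is below B, so f_C = 756.7 − 4.8 = 751.9 Hz.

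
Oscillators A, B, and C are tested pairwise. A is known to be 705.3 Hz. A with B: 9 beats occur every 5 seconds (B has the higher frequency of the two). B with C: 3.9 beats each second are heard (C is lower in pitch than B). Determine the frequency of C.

703.2 Hz

A–B: Beat frequency = 9/5 = 1.8 Hz.
B is above A, so f_B = 705.3 + 1.8 = 707.1 Hz.
C is below B, so f_C = 707.1 − 3.9 = 703.2 Hz.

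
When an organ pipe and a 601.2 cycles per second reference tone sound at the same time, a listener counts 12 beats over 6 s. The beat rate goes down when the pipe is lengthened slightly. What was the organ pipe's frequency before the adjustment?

Beat frequency = 12/6 = 2 Hz.
|f − 601.2| = 2, so the organ pipe was at either 599.2 Hz or 603.2 Hz.
A longer pipe has a lower fundamental; the adjustment lowers the organ pipe's frequency.
The beat rate fell, so the adjustment moved the organ pipe toward 601.2 Hz — it must have started above the reference.

603.2 Hz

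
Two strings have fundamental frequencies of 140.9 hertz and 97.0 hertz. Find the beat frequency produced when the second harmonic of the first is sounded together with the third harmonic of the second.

9.2 Hz

Second harmonic of the first: 2·140.9 = 281.8 Hz.
Third harmonic of the second: 3·97.0 = 291.0 Hz.
f_beat = |281.8 − 291.0| = 9.2 Hz.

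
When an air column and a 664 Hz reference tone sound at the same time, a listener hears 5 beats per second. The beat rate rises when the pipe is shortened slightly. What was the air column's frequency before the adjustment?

|f − 664| = 5, so the air column was at either 659 Hz or 669 Hz.
A shorter pipe has a higher fundamental; the adjustment raises the air column's frequency.
The beat rate rose, so the adjustment moved the air column further from 664 Hz — it was already above the reference.

669 Hz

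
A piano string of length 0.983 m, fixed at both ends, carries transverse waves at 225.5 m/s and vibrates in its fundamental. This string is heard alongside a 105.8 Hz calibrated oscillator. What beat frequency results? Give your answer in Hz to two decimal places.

8.90 Hz

For a string fixed at both ends, f_n = n·v/(2L) = 1·225.5/(2·0.983) = 114.6999 Hz.
f_beat = |114.6999 − 105.8| = 8.90 Hz.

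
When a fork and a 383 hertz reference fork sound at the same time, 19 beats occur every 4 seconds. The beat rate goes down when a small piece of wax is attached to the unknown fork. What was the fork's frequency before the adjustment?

Beat frequency = 19/4 = 4.75 Hz.
|f − 383| = 4.75, so the fork was at either 378.25 Hz or 387.75 Hz.
Loading a fork with wax lowers its frequency; the adjustment lowers the fork's frequency.
The beat rate fell, so the adjustment moved the fork toward 383 Hz — it must have started above the reference.

387.75 Hz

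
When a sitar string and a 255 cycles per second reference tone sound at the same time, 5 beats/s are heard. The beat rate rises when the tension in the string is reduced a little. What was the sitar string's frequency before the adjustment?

250 Hz

|f − 255| = 5, so the sitar string was at either 250 Hz or 260 Hz.
Lower tension means lower frequency; the adjustment lowers the sitar string's frequency.
The beat rate rose, so the adjustment moved the sitar string further from 255 Hz — it was already below the reference.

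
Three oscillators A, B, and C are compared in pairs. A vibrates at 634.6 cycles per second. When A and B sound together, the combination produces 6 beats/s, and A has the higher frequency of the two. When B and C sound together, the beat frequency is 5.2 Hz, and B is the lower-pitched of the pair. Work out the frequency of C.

B is below A, so f_B = 634.6 − 6 = 628.6 Hz.
C is above B, so f_C = 628.6 + 5.2 = 633.8 Hz.

633.8 Hz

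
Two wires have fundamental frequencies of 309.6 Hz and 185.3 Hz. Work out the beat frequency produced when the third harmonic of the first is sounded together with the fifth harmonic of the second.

Third harmonic of the first: 3·309.6 = 928.8 Hz.
Fifth harmonic of the second: 5·185.3 = 926.5 Hz.
f_beat = |928.8 − 926.5| = 2.3 Hz.

2.3 Hz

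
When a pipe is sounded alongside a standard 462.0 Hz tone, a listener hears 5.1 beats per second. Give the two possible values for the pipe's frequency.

|f − 462.0| = 5.1, so f = 462.0 ± 5.1.

456.9 Hz or 467.1 Hz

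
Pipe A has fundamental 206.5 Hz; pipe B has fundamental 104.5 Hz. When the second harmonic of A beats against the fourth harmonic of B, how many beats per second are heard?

5.0 Hz

Second harmonic of the first: 2·206.5 = 413.0 Hz.
Fourth harmonic of the second: 4·104.5 = 418.0 Hz.
f_beat = |413.0 − 418.0| = 5.0 Hz.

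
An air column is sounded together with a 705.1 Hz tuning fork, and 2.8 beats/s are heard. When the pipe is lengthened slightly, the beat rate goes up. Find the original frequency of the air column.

|f − 705.1| = 2.8, so the air column was at either 702.3 Hz or 707.9 Hz.
A longer pipe has a lower fundamental; the adjustment lowers the air column's frequency.
The beat rate rose, so the adjustment moved the air column further from 705.1 Hz — it was already below the reference.

702.3 Hz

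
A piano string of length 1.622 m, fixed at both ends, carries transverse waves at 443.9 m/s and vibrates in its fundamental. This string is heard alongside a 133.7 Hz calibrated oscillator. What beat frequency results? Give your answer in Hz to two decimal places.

3.14 Hz

For a string fixed at both ends, f_n = n·v/(2L) = 1·443.9/(2·1.622) = 136.8372 Hz.
f_beat = |136.8372 − 133.7| = 3.14 Hz.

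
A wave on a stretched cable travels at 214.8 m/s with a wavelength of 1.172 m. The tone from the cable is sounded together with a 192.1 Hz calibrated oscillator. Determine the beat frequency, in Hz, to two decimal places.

Source frequency f = v/λ = 214.8/1.172 = 183.2765 Hz.
f_beat = |183.2765 − 192.1| = 8.82 Hz.

8.82 Hz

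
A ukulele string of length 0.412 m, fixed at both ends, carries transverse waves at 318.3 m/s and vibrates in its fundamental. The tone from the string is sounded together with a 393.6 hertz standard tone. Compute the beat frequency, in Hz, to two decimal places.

For a string fixed at both ends, f_n = n·v/(2L) = 1·318.3/(2·0.412) = 386.2864 Hz.
f_beat = |386.2864 − 393.6| = 7.31 Hz.

7.31 Hz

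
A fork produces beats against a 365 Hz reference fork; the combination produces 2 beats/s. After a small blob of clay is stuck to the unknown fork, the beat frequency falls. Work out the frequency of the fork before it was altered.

|f − 365| = 2, so the fork was at either 363 Hz or 367 Hz.
Adding mass to a fork lowers its frequency; the adjustment lowers the fork's frequency.
The beat rate fell, so the adjustment moved the fork toward 365 Hz — it must have started above the reference.

367 Hz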